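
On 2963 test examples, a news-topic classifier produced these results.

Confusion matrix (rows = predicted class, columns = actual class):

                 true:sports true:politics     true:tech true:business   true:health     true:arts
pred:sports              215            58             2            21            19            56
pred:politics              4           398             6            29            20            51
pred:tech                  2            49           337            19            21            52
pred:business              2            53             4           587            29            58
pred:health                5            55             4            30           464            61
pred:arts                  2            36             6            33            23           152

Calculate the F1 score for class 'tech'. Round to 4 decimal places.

One-vs-rest for 'tech': TP = diagonal; FP = other classes predicted 'tech'; FN = 'tech' predicted as other.
F1 score = 2·TP/(2·TP+FP+FN).
tech: TP=337, FP=2+49+19+21+52=143, FN=2+6+4+4+6=22 → 674/839 = 0.80334

0.8033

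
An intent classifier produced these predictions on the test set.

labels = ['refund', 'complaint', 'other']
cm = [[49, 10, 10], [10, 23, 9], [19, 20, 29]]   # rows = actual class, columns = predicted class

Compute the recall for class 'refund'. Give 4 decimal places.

Take TP from the diagonal, FP from the rest of the 'refund' prediction marginal, FN from the rest of the 'refund' actual marginal.
recall = TP/(TP+FN).
refund: TP=49, FN=10+10=20 → 49/69 = 0.71014

0.7101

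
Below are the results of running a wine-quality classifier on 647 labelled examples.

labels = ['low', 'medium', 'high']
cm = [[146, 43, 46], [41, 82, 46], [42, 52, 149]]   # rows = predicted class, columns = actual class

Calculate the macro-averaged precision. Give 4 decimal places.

0.5732

Per-class precision (TP/(TP+FP)):
  low: TP=146, FP=43+46=89 → 146/235 = 0.62128
  medium: TP=82, FP=41+46=87 → 82/169 = 0.48521
  high: TP=149, FP=42+52=94 → 149/243 = 0.61317
Macro-precision = mean = (0.62128 + 0.48521 + 0.61317) / 3 = 0.5732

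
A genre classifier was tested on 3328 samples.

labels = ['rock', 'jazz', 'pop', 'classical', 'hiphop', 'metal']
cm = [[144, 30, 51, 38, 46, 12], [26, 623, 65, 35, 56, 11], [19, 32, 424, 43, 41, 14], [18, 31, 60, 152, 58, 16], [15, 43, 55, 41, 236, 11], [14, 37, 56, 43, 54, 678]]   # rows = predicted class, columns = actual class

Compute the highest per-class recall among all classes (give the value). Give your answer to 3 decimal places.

0.914

Per-class recall (TP/(TP+FN)):
  rock: TP=144, FN=26+19+18+15+14=92 → 144/236 = 0.6102
  jazz: TP=623, FN=30+32+31+43+37=173 → 623/796 = 0.7827
  pop: TP=424, FN=51+65+60+55+56=287 → 424/711 = 0.5963
  classical: TP=152, FN=38+35+43+41+43=200 → 152/352 = 0.4318
  hiphop: TP=236, FN=46+56+41+58+54=255 → 236/491 = 0.4807
  metal: TP=678, FN=12+11+14+16+11=64 → 678/742 = 0.9137
Highest is class 'metal' with recall = 0.914.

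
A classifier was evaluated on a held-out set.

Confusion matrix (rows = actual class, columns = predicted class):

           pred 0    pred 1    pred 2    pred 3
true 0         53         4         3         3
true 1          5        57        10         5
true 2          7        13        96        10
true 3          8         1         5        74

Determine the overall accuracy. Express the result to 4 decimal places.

0.7910

Accuracy = trace / total = (53+57+96+74=280) / 354 = 280/354 = 0.7910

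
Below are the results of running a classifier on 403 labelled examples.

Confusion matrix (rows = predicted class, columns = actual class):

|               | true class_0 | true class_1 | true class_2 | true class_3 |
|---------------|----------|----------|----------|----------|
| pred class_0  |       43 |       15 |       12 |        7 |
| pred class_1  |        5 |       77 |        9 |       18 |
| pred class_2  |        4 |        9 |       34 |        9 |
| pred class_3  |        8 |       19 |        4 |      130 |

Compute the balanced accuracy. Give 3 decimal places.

Balanced accuracy = mean of per-class recall.
  class_0: recall = 43/60 = 0.7167
  class_1: recall = 77/120 = 0.6417
  class_2: recall = 34/59 = 0.5763
  class_3: recall = 130/164 = 0.7927
Mean = (0.7167 + 0.6417 + 0.5763 + 0.7927) / 4 = 0.682

0.682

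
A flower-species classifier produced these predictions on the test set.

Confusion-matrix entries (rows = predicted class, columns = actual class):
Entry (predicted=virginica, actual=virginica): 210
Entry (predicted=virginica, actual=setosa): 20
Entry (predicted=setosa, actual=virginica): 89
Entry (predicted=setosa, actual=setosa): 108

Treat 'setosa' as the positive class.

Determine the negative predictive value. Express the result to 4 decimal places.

0.9130

NPV = TN/(TN+FN) = 210/(210+20) = 0.9130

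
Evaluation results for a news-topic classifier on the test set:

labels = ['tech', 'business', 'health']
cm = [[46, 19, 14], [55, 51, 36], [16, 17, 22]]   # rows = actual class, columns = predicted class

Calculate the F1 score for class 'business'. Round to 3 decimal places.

Take TP from the diagonal, FP from the rest of the 'business' prediction marginal, FN from the rest of the 'business' actual marginal.
F1 score = 2·TP/(2·TP+FP+FN).
business: TP=51, FP=19+17=36, FN=55+36=91 → 102/229 = 0.4454

0.445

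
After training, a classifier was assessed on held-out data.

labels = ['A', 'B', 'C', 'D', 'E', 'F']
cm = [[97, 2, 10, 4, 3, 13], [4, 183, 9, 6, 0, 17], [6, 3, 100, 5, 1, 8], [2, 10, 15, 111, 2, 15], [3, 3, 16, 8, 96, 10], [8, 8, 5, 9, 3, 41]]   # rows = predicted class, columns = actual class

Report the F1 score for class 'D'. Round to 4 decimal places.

Take TP from the diagonal, FP from the rest of the 'D' prediction marginal, FN from the rest of the 'D' actual marginal.
F1 score = 2·TP/(2·TP+FP+FN).
D: TP=111, FP=2+10+15+2+15=44, FN=4+6+5+8+9=32 → 222/298 = 0.74497

0.7450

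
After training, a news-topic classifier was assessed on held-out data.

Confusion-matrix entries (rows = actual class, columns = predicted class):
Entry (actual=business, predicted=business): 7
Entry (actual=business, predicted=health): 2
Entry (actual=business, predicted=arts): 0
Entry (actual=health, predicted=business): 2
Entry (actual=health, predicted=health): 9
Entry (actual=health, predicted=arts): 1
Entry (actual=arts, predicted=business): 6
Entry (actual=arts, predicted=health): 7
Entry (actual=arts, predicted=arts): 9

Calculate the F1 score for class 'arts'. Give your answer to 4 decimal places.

F1 score = 2·TP/(2·TP+FP+FN).
arts: TP=9, FP=0+1=1, FN=6+7=13 → 18/32 = 0.56250

0.5625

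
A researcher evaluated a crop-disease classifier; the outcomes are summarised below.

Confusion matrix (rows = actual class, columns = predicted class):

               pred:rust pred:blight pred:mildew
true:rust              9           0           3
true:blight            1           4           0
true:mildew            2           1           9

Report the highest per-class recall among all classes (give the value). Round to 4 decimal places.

0.8000

Per-class recall (TP/(TP+FN)):
  rust: TP=9, FN=0+3=3 → 9/12 = 0.75000
  blight: TP=4, FN=1+0=1 → 4/5 = 0.80000
  mildew: TP=9, FN=2+1=3 → 9/12 = 0.75000
Highest is class 'blight' with recall = 0.8000.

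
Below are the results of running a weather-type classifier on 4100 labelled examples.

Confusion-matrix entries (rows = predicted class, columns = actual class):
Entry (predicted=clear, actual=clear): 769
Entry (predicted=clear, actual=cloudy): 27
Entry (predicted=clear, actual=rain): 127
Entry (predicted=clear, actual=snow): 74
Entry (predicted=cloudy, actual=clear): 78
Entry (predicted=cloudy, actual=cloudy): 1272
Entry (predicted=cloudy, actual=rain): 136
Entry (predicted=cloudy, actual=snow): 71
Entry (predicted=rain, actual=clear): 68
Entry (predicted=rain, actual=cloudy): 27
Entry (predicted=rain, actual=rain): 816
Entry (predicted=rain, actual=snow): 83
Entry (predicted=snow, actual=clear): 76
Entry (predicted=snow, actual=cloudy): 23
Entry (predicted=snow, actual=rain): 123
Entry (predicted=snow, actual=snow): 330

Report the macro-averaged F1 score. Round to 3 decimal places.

Per-class F1 score (2·TP/(2·TP+FP+FN)):
  clear: TP=769, FP=27+127+74=228, FN=78+68+76=222 → 1538/1988 = 0.7736
  cloudy: TP=1272, FP=78+136+71=285, FN=27+27+23=77 → 2544/2906 = 0.8754
  rain: TP=816, FP=68+27+83=178, FN=127+136+123=386 → 1632/2196 = 0.7432
  snow: TP=330, FP=76+23+123=222, FN=74+71+83=228 → 660/1110 = 0.5946
Macro-F1 score = mean = (0.7736 + 0.8754 + 0.7432 + 0.5946) / 4 = 0.747

0.747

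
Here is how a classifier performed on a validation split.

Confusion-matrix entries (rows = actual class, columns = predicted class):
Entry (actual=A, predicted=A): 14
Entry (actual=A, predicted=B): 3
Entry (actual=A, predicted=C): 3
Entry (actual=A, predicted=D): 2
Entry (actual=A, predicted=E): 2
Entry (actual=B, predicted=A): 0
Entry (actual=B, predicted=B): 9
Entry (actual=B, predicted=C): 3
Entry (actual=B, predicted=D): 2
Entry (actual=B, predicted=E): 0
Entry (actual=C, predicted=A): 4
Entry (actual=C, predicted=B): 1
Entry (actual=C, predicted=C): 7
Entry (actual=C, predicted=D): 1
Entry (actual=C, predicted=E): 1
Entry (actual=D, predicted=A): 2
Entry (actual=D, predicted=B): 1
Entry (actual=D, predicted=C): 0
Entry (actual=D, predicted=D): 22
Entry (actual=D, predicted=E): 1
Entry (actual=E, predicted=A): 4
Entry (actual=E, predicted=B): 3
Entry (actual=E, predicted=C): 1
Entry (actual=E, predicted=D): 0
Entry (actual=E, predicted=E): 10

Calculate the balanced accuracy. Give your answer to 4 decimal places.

0.6256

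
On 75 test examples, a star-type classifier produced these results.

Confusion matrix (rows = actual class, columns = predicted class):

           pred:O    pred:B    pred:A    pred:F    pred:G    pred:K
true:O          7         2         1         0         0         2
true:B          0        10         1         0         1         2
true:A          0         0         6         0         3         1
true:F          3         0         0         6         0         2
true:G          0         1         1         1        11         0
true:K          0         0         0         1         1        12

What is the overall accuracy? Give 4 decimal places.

0.6933

Accuracy = trace / total = (7+10+6+6+11+12=52) / 75 = 52/75 = 0.6933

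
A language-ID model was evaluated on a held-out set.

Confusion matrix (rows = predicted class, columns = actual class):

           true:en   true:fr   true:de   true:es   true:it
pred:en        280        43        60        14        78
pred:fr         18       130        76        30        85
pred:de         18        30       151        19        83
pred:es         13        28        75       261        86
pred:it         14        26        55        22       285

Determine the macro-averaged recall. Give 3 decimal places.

Per-class recall (TP/(TP+FN)):
  en: TP=280, FN=18+18+13+14=63 → 280/343 = 0.8163
  fr: TP=130, FN=43+30+28+26=127 → 130/257 = 0.5058
  de: TP=151, FN=60+76+75+55=266 → 151/417 = 0.3621
  es: TP=261, FN=14+30+19+22=85 → 261/346 = 0.7543
  it: TP=285, FN=78+85+83+86=332 → 285/617 = 0.4619
Macro-recall = mean = (0.8163 + 0.5058 + 0.3621 + 0.7543 + 0.4619) / 5 = 0.580

0.580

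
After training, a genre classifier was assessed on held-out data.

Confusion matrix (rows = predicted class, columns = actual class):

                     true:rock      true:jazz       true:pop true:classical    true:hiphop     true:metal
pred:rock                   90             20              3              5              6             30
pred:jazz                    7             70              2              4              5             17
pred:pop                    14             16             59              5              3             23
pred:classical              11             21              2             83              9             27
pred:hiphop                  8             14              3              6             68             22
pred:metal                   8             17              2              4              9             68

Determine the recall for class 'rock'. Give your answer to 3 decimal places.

Treat 'rock' as positive and all other classes as negative.
recall = TP/(TP+FN).
rock: TP=90, FN=7+14+11+8+8=48 → 90/138 = 0.6522

0.652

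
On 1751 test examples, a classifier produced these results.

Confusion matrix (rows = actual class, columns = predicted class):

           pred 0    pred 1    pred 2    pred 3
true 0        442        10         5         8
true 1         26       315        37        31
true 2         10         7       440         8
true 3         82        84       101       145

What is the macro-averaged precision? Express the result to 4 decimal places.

0.7641

Per-class precision (TP/(TP+FP)):
  0: TP=442, FP=26+10+82=118 → 442/560 = 0.78929
  1: TP=315, FP=10+7+84=101 → 315/416 = 0.75721
  2: TP=440, FP=5+37+101=143 → 440/583 = 0.75472
  3: TP=145, FP=8+31+8=47 → 145/192 = 0.75521
Macro-precision = mean = (0.78929 + 0.75721 + 0.75472 + 0.75521) / 4 = 0.7641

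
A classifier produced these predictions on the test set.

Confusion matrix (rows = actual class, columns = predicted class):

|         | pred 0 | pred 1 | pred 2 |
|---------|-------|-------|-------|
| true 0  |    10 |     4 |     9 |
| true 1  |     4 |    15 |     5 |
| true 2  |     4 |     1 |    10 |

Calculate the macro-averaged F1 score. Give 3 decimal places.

0.561

Per-class F1 score (2·TP/(2·TP+FP+FN)):
  0: TP=10, FP=4+4=8, FN=4+9=13 → 20/41 = 0.4878
  1: TP=15, FP=4+1=5, FN=4+5=9 → 30/44 = 0.6818
  2: TP=10, FP=9+5=14, FN=4+1=5 → 20/39 = 0.5128
Macro-F1 score = mean = (0.4878 + 0.6818 + 0.5128) / 3 = 0.561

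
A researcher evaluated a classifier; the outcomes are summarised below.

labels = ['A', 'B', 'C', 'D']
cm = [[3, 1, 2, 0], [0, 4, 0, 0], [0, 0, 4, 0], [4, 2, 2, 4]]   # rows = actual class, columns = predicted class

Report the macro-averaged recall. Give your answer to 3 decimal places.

0.708

Per-class recall (TP/(TP+FN)):
  A: TP=3, FN=1+2+0=3 → 3/6 = 0.5000
  B: TP=4, FN=0+0+0=0 → 4/4 = 1.0000
  C: TP=4, FN=0+0+0=0 → 4/4 = 1.0000
  D: TP=4, FN=4+2+2=8 → 4/12 = 0.3333
Macro-recall = mean = (0.5000 + 1.0000 + 1.0000 + 0.3333) / 4 = 0.708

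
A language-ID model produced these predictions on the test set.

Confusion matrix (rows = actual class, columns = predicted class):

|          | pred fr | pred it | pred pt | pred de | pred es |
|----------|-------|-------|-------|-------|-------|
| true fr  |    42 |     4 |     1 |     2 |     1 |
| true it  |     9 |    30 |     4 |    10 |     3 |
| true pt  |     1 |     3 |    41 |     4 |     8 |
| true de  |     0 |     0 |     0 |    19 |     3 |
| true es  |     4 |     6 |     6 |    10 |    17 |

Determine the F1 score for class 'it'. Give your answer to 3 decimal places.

0.606

Treat 'it' as positive and all other classes as negative.
F1 score = 2·TP/(2·TP+FP+FN).
it: TP=30, FP=4+3+0+6=13, FN=9+4+10+3=26 → 60/99 = 0.6061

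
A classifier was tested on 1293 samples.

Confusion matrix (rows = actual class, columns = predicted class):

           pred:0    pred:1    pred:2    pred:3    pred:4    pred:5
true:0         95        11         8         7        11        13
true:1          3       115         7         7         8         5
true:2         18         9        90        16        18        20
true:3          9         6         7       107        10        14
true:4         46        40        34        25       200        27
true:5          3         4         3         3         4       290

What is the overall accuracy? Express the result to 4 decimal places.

0.6937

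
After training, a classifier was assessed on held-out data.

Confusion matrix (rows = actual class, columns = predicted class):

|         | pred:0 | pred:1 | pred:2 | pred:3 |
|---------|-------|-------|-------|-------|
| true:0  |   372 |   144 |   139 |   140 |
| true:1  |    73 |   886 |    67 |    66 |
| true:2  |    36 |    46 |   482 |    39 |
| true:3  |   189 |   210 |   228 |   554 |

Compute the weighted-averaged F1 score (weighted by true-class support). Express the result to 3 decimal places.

0.616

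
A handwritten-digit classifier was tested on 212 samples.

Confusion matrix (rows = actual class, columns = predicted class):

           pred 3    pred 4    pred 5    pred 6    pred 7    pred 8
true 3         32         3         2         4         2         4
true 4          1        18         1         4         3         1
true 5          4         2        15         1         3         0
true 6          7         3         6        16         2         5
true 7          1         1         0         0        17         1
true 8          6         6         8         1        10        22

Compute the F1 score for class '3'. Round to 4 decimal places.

0.6531

F1 score = 2·TP/(2·TP+FP+FN).
3: TP=32, FP=1+4+7+1+6=19, FN=3+2+4+2+4=15 → 64/98 = 0.65306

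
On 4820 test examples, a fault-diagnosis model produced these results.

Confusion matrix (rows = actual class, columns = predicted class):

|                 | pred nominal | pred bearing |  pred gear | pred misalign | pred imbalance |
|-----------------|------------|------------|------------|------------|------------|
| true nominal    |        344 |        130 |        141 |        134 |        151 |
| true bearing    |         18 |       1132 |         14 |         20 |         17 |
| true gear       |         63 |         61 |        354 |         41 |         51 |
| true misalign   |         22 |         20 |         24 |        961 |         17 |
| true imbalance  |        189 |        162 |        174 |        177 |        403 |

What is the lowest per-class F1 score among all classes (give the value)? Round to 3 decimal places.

0.448

Per-class F1 score (2·TP/(2·TP+FP+FN)):
  nominal: TP=344, FP=18+63+22+189=292, FN=130+141+134+151=556 → 688/1536 = 0.4479
  bearing: TP=1132, FP=130+61+20+162=373, FN=18+14+20+17=69 → 2264/2706 = 0.8367
  gear: TP=354, FP=141+14+24+174=353, FN=63+61+41+51=216 → 708/1277 = 0.5544
  misalign: TP=961, FP=134+20+41+177=372, FN=22+20+24+17=83 → 1922/2377 = 0.8086
  imbalance: TP=403, FP=151+17+51+17=236, FN=189+162+174+177=702 → 806/1744 = 0.4622
Lowest is class 'nominal' with F1 score = 0.448.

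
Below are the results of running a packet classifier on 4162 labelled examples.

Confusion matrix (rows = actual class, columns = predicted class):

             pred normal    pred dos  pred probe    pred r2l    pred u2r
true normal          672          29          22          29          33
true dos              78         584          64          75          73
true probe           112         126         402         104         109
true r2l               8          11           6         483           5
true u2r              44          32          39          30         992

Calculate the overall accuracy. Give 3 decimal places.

0.753

Accuracy = trace / total = (672+584+402+483+992=3133) / 4162 = 3133/4162 = 0.753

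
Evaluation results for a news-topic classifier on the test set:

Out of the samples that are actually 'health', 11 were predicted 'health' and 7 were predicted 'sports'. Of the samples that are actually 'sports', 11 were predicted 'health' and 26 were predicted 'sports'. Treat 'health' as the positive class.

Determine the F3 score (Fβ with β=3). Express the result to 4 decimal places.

0.5978

Fβ = (1+β²)·TP / ((1+β²)·TP + β²·FN + FP), with β²=9
= 10·11 / (10·11 + 9·7 + 11) = 0.5978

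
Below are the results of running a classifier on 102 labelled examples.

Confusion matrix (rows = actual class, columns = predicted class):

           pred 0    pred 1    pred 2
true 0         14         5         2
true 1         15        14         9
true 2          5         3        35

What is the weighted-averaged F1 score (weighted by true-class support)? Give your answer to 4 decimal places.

Per-class F1 score (2·TP/(2·TP+FP+FN)):
  0: TP=14, FP=15+5=20, FN=5+2=7 → 28/55 = 0.50909
  1: TP=14, FP=5+3=8, FN=15+9=24 → 28/60 = 0.46667
  2: TP=35, FP=2+9=11, FN=5+3=8 → 70/89 = 0.78652
Weighted-F1 score = Σ (supportᵢ/N)·F1 scoreᵢ with N=102: (21/102)·0.50909 + (38/102)·0.46667 + (43/102)·0.78652 = 0.6102

0.6102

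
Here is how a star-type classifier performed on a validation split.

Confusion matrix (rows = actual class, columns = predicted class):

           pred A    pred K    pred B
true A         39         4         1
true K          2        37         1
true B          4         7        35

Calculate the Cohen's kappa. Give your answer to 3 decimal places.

0.781

Observed agreement pₒ = trace/N = 111/130 = 0.8538
Expected agreement pₑ = Σ (rowᵢ·colᵢ)/N² = (44·45 + 40·48 + 46·37)/130² = 0.3315
κ = (pₒ − pₑ)/(1 − pₑ) = (0.8538 − 0.3315)/(1 − 0.3315) = 0.781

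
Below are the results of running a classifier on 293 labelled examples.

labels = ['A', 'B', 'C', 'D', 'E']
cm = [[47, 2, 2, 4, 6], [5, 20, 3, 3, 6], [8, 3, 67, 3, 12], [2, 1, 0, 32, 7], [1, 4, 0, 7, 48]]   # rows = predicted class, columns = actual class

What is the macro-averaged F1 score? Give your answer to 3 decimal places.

Per-class F1 score (2·TP/(2·TP+FP+FN)):
  A: TP=47, FP=2+2+4+6=14, FN=5+8+2+1=16 → 94/124 = 0.7581
  B: TP=20, FP=5+3+3+6=17, FN=2+3+1+4=10 → 40/67 = 0.5970
  C: TP=67, FP=8+3+3+12=26, FN=2+3+0+0=5 → 134/165 = 0.8121
  D: TP=32, FP=2+1+0+7=10, FN=4+3+3+7=17 → 64/91 = 0.7033
  E: TP=48, FP=1+4+0+7=12, FN=6+6+12+7=31 → 96/139 = 0.6906
Macro-F1 score = mean = (0.7581 + 0.5970 + 0.8121 + 0.7033 + 0.6906) / 5 = 0.712

0.712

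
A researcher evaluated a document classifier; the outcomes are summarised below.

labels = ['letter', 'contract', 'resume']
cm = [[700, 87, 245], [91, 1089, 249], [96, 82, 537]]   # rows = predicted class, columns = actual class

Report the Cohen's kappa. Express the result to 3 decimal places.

0.593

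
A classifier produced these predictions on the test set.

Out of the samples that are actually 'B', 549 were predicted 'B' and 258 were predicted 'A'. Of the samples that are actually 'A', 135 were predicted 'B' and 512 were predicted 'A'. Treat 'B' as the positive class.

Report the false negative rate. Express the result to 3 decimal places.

FNR = FN/(FN+TP) = 258/(258+549) = 0.320

0.320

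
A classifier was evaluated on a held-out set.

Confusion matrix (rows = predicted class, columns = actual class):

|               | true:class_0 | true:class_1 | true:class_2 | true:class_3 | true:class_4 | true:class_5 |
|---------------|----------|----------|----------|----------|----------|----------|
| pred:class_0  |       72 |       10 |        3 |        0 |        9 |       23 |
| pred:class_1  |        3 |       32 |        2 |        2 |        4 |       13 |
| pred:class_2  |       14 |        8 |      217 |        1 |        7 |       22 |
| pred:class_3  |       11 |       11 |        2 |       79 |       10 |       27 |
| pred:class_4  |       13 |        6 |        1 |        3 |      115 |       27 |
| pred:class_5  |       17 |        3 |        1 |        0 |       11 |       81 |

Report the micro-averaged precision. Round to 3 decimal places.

0.693

Micro-averaging pools counts across classes: ΣTP=596, ΣFP=264, ΣFN=264.
Micro-precision = TP/(TP+FP) on pooled counts = 0.693 (equals overall accuracy in single-label multiclass).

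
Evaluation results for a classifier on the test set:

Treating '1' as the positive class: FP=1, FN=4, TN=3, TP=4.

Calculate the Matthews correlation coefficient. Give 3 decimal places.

0.239

MCC = (TP·TN − FP·FN) / √((TP+FP)(TP+FN)(TN+FP)(TN+FN))
Numerator = 4·3 − 1·4 = 8
Denominator = √(5·8·4·7) = √1120 = 33.4664
MCC = 8 / 33.4664 = 0.239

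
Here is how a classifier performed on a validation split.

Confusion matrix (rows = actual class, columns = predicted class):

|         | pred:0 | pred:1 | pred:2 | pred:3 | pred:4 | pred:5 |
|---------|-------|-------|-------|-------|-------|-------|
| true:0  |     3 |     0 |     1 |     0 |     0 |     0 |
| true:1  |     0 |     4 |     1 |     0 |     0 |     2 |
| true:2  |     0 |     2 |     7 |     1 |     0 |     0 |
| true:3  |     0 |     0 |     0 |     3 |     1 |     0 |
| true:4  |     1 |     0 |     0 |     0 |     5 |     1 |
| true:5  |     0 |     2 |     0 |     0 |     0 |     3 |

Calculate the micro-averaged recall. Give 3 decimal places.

0.676

Micro-averaging pools counts across classes: ΣTP=25, ΣFP=12, ΣFN=12.
Micro-recall = TP/(TP+FN) on pooled counts = 0.676 (equals overall accuracy in single-label multiclass).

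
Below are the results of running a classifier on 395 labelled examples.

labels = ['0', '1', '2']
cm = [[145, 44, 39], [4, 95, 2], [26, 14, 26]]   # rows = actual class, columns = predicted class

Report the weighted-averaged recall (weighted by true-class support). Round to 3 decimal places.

0.673

Per-class recall (TP/(TP+FN)):
  0: TP=145, FN=44+39=83 → 145/228 = 0.6360
  1: TP=95, FN=4+2=6 → 95/101 = 0.9406
  2: TP=26, FN=26+14=40 → 26/66 = 0.3939
Weighted-recall = Σ (supportᵢ/N)·recallᵢ with N=395: (228/395)·0.6360 + (101/395)·0.9406 + (66/395)·0.3939 = 0.673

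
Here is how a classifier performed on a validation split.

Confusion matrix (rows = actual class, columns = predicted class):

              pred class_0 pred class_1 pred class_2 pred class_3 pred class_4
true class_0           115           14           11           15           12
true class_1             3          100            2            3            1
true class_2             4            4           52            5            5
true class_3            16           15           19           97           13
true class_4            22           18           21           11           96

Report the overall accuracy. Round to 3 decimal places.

0.682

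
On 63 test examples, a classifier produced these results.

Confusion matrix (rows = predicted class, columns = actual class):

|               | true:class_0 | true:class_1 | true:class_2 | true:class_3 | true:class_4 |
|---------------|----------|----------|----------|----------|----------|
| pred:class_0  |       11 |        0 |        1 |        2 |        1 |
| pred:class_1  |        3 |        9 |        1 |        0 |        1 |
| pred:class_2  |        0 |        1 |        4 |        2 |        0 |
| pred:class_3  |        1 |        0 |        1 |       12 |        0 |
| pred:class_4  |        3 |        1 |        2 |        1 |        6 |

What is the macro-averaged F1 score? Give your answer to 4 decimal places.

Per-class F1 score (2·TP/(2·TP+FP+FN)):
  class_0: TP=11, FP=0+1+2+1=4, FN=3+0+1+3=7 → 22/33 = 0.66667
  class_1: TP=9, FP=3+1+0+1=5, FN=0+1+0+1=2 → 18/25 = 0.72000
  class_2: TP=4, FP=0+1+2+0=3, FN=1+1+1+2=5 → 8/16 = 0.50000
  class_3: TP=12, FP=1+0+1+0=2, FN=2+0+2+1=5 → 24/31 = 0.77419
  class_4: TP=6, FP=3+1+2+1=7, FN=1+1+0+0=2 → 12/21 = 0.57143
Macro-F1 score = mean = (0.66667 + 0.72000 + 0.50000 + 0.77419 + 0.57143) / 5 = 0.6465

0.6465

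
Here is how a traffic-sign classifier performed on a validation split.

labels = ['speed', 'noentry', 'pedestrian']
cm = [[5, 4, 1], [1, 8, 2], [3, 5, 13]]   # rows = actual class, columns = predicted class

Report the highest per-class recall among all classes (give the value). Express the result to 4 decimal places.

Per-class recall (TP/(TP+FN)):
  speed: TP=5, FN=4+1=5 → 5/10 = 0.50000
  noentry: TP=8, FN=1+2=3 → 8/11 = 0.72727
  pedestrian: TP=13, FN=3+5=8 → 13/21 = 0.61905
Highest is class 'noentry' with recall = 0.7273.

0.7273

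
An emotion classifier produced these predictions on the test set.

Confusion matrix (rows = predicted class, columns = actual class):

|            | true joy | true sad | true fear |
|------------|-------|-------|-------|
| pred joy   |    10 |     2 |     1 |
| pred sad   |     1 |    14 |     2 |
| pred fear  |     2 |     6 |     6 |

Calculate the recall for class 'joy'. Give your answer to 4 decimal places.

0.7692

One-vs-rest for 'joy': TP = diagonal; FP = other classes predicted 'joy'; FN = 'joy' predicted as other.
recall = TP/(TP+FN).
joy: TP=10, FN=1+2=3 → 10/13 = 0.76923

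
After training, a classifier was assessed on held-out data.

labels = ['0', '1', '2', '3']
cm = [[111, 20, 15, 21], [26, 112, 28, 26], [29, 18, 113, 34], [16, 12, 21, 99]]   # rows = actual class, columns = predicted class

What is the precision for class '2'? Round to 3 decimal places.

0.638

Take TP from the diagonal, FP from the rest of the '2' prediction marginal, FN from the rest of the '2' actual marginal.
precision = TP/(TP+FP).
2: TP=113, FP=15+28+21=64 → 113/177 = 0.6384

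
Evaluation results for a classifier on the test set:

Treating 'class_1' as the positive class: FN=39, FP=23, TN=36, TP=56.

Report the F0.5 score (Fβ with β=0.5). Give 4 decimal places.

0.6813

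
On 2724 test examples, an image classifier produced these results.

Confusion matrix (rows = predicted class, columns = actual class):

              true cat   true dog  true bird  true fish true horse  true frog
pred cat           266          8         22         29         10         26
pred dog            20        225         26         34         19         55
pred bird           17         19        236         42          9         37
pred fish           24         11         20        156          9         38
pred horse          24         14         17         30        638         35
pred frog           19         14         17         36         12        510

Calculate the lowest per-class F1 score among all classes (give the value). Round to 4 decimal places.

Per-class F1 score (2·TP/(2·TP+FP+FN)):
  cat: TP=266, FP=8+22+29+10+26=95, FN=20+17+24+24+19=104 → 532/731 = 0.72777
  dog: TP=225, FP=20+26+34+19+55=154, FN=8+19+11+14+14=66 → 450/670 = 0.67164
  bird: TP=236, FP=17+19+42+9+37=124, FN=22+26+20+17+17=102 → 472/698 = 0.67622
  fish: TP=156, FP=24+11+20+9+38=102, FN=29+34+42+30+36=171 → 312/585 = 0.53333
  horse: TP=638, FP=24+14+17+30+35=120, FN=10+19+9+9+12=59 → 1276/1455 = 0.87698
  frog: TP=510, FP=19+14+17+36+12=98, FN=26+55+37+38+35=191 → 1020/1309 = 0.77922
Lowest is class 'fish' with F1 score = 0.5333.

0.5333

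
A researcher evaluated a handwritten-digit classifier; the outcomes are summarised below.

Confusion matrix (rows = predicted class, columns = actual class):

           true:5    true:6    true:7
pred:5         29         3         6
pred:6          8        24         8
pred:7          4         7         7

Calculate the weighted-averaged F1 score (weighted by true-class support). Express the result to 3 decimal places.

Per-class F1 score (2·TP/(2·TP+FP+FN)):
  5: TP=29, FP=3+6=9, FN=8+4=12 → 58/79 = 0.7342
  6: TP=24, FP=8+8=16, FN=3+7=10 → 48/74 = 0.6486
  7: TP=7, FP=4+7=11, FN=6+8=14 → 14/39 = 0.3590
Weighted-F1 score = Σ (supportᵢ/N)·F1 scoreᵢ with N=96: (41/96)·0.7342 + (34/96)·0.6486 + (21/96)·0.3590 = 0.622

0.622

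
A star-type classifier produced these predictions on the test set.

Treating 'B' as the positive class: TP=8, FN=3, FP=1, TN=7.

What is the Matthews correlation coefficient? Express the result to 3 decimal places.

0.596

MCC = (TP·TN − FP·FN) / √((TP+FP)(TP+FN)(TN+FP)(TN+FN))
Numerator = 8·7 − 1·3 = 53
Denominator = √(9·11·8·10) = √7920 = 88.9944
MCC = 53 / 88.9944 = 0.596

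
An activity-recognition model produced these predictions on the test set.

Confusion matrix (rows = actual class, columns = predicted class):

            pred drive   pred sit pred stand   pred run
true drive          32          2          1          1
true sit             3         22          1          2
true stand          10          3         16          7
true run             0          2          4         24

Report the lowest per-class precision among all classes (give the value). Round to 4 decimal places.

Per-class precision (TP/(TP+FP)):
  drive: TP=32, FP=3+10+0=13 → 32/45 = 0.71111
  sit: TP=22, FP=2+3+2=7 → 22/29 = 0.75862
  stand: TP=16, FP=1+1+4=6 → 16/22 = 0.72727
  run: TP=24, FP=1+2+7=10 → 24/34 = 0.70588
Lowest is class 'run' with precision = 0.7059.

0.7059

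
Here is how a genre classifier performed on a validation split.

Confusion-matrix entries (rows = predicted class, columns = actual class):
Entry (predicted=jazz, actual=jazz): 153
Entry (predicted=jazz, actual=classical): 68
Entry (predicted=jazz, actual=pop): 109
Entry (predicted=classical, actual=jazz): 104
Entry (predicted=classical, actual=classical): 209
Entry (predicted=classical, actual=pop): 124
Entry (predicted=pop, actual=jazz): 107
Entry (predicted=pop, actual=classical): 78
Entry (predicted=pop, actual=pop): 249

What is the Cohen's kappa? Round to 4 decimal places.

0.2603

Observed agreement pₒ = trace/N = 611/1201 = 0.50874
Expected agreement pₑ = Σ (rowᵢ·colᵢ)/N² = (364·330 + 355·437 + 482·434)/1201² = 0.33586
κ = (pₒ − pₑ)/(1 − pₑ) = (0.50874 − 0.33586)/(1 − 0.33586) = 0.2603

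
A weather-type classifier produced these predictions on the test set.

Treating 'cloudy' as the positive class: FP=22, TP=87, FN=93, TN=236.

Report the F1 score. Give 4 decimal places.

Precision = TP/(TP+FP) = 87/109 = 0.7982
Recall = TP/(TP+FN) = 87/180 = 0.4833
F1 = 2·TP/(2·TP+FP+FN) = 174/289 = 0.6021

0.6021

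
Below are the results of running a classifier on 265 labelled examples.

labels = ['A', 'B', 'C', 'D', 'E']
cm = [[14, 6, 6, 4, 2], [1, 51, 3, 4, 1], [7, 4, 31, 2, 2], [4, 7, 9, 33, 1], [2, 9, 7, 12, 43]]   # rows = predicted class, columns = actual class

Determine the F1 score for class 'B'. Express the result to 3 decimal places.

Take TP from the diagonal, FP from the rest of the 'B' prediction marginal, FN from the rest of the 'B' actual marginal.
F1 score = 2·TP/(2·TP+FP+FN).
B: TP=51, FP=1+3+4+1=9, FN=6+4+7+9=26 → 102/137 = 0.7445

0.745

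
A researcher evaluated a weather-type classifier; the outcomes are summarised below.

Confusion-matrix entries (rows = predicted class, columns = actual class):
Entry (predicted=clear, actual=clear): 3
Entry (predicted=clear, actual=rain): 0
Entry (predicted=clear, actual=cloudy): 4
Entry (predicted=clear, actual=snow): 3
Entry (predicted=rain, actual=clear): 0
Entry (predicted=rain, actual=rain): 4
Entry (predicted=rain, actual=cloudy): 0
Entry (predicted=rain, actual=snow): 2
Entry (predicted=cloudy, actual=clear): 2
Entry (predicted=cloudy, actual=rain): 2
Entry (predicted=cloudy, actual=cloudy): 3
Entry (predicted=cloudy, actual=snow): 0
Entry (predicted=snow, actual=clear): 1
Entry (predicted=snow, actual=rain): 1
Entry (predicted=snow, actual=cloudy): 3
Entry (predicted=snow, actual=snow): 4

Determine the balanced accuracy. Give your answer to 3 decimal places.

0.454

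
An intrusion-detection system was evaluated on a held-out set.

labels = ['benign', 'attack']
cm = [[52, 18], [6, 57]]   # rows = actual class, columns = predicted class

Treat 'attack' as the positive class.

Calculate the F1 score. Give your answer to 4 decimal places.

Precision = TP/(TP+FP) = 57/75 = 0.7600
Recall = TP/(TP+FN) = 57/63 = 0.9048
F1 = 2·TP/(2·TP+FP+FN) = 114/138 = 0.8261

0.8261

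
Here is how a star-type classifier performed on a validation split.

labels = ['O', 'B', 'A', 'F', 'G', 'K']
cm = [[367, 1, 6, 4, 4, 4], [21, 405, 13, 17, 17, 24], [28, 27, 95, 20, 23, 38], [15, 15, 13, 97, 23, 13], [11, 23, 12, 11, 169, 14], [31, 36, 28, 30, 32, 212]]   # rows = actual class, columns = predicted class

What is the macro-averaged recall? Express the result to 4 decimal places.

0.6678

Per-class recall (TP/(TP+FN)):
  O: TP=367, FN=1+6+4+4+4=19 → 367/386 = 0.95078
  B: TP=405, FN=21+13+17+17+24=92 → 405/497 = 0.81489
  A: TP=95, FN=28+27+20+23+38=136 → 95/231 = 0.41126
  F: TP=97, FN=15+15+13+23+13=79 → 97/176 = 0.55114
  G: TP=169, FN=11+23+12+11+14=71 → 169/240 = 0.70417
  K: TP=212, FN=31+36+28+30+32=157 → 212/369 = 0.57453
Macro-recall = mean = (0.95078 + 0.81489 + 0.41126 + 0.55114 + 0.70417 + 0.57453) / 6 = 0.6678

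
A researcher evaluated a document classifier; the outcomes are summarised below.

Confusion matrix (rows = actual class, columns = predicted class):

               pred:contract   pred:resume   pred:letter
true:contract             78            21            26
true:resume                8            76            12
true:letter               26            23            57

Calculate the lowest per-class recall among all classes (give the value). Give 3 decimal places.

0.538

Per-class recall (TP/(TP+FN)):
  contract: TP=78, FN=21+26=47 → 78/125 = 0.6240
  resume: TP=76, FN=8+12=20 → 76/96 = 0.7917
  letter: TP=57, FN=26+23=49 → 57/106 = 0.5377
Lowest is class 'letter' with recall = 0.538.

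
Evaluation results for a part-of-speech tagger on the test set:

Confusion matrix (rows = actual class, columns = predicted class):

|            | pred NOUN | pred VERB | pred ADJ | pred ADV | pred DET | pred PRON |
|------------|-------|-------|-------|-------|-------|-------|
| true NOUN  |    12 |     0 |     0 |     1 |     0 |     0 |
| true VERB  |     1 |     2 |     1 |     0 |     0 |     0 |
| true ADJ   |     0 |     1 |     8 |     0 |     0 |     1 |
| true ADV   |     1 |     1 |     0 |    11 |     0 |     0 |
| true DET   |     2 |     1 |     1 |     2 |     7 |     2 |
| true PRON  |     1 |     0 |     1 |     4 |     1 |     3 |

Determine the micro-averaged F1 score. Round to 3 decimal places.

0.662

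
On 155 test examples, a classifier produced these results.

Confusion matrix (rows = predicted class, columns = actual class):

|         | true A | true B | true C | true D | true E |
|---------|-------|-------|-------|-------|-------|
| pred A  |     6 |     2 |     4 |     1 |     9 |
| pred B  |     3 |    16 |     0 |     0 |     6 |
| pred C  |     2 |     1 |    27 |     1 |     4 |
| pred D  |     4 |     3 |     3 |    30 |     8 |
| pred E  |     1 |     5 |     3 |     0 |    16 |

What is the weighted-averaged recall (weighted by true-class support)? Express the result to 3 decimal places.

Per-class recall (TP/(TP+FN)):
  A: TP=6, FN=3+2+4+1=10 → 6/16 = 0.3750
  B: TP=16, FN=2+1+3+5=11 → 16/27 = 0.5926
  C: TP=27, FN=4+0+3+3=10 → 27/37 = 0.7297
  D: TP=30, FN=1+0+1+0=2 → 30/32 = 0.9375
  E: TP=16, FN=9+6+4+8=27 → 16/43 = 0.3721
Weighted-recall = Σ (supportᵢ/N)·recallᵢ with N=155: (16/155)·0.3750 + (27/155)·0.5926 + (37/155)·0.7297 + (32/155)·0.9375 + (43/155)·0.3721 = 0.613

0.613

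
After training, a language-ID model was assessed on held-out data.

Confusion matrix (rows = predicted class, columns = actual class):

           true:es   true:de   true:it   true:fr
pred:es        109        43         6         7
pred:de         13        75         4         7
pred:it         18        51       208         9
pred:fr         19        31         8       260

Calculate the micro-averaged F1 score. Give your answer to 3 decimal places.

Micro-averaging pools counts across classes: ΣTP=652, ΣFP=216, ΣFN=216.
Micro-F1 score = 2·TP/(2·TP+FP+FN) on pooled counts = 0.751 (equals overall accuracy in single-label multiclass).

0.751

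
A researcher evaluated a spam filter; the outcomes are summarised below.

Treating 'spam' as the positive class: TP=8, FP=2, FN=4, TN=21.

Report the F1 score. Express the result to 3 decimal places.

Precision = TP/(TP+FP) = 8/10 = 0.8000
Recall = TP/(TP+FN) = 8/12 = 0.6667
F1 = 2·TP/(2·TP+FP+FN) = 16/22 = 0.727

0.727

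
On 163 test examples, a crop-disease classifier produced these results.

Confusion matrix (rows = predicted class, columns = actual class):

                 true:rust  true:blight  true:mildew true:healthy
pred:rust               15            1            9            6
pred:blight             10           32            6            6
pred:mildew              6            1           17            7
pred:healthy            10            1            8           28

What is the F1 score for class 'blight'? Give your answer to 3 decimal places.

Treat 'blight' as positive and all other classes as negative.
F1 score = 2·TP/(2·TP+FP+FN).
blight: TP=32, FP=10+6+6=22, FN=1+1+1=3 → 64/89 = 0.7191

0.719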